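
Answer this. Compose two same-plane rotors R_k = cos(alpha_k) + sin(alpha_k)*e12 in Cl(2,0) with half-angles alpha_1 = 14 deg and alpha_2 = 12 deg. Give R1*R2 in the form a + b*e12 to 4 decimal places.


Same-plane rotors commute and their half-angles add:
R1*R2 = cos(a1 + a2) + sin(a1 + a2)*e12.
a1 + a2 = 14 + 12 = 26 deg
cos(26 deg) = 0.8988
sin(26 deg) = 0.4384
R1*R2 = 0.8988 + 0.4384*e12


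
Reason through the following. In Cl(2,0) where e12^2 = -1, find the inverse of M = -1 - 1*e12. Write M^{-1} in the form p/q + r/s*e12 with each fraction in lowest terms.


M = -1 - 1*e12, where e12^2 = -1.
Since M commutes with its reverse ~M = a - b*e12, M * ~M = a^2 - b^2*e12^2 = a^2 + b^2.
So M^{-1} = ~M / (a^2 + b^2) = (a - b*e12)/(a^2 + b^2).
a^2 + b^2 = 1 + 1 = 2
Scalar part = -1/2 = -1/2
Bivector coeff = 1/2 = 1/2
M^{-1} = -1/2 + 1/2*e12


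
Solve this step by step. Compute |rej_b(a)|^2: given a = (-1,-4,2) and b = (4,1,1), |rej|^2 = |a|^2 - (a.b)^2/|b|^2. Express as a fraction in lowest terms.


|a|^2 = (-1)^2 + (-4)^2 + 2^2 = 21
|b|^2 = 4^2 + 1^2 + 1^2 = 18
a . b = (-1)*4 + (-4)*1 + 2*1 = -6
(a.b)^2 = (-6)^2 = 36
|rej|^2 = 21 - 36/18
= (378 - 36)/18
= 342/18
In lowest terms: 19/1


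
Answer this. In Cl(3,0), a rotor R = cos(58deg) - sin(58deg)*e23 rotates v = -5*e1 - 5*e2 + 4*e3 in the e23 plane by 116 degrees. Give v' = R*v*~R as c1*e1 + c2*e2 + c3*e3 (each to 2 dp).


Rotor R = cos(58deg) - sin(58deg)*e23
Rotation angle theta = 2 * 58 = 116 degrees in the e23 plane (e2 -> e3).
The component perpendicular to the plane (e1) is invariant: v'_1 = v1 = -5.00
cos(116deg) = -0.4384, sin(116deg) = 0.8988
v'_2 = v2*cos(theta) - v3*sin(theta) = -5*(-0.4384) - 4*0.8988 = -1.40
v'_3 = v2*sin(theta) + v3*cos(theta) = -5*0.8988 + 4*(-0.4384) = -6.25
v' = -5.00*e1 - 1.40*e2 - 6.25*e3


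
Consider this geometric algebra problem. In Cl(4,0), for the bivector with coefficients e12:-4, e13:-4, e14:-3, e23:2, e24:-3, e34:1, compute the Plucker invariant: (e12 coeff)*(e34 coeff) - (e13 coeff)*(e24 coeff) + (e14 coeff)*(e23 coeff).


Plucker relation: af - be + cd
a*f = (-4)*1 = -4
b*e = (-4)*(-3) = 12
c*d = (-3)*2 = -6
af - be + cd = -4 - 12 + (-6)
= -22


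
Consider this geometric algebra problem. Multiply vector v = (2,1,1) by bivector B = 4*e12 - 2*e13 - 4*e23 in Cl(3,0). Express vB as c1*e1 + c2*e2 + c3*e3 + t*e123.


vB has grade-1 (vector) and grade-3 (trivector) parts: vB = (v _| B) + (v ^ B).
Vector part <vB>_1:
  e1: -v2*b12 - v3*b13 = -(1)*(4) - (1)*(-2) = -2
  e2: v1*b12 - v3*b23 = (2)*(4) - (1)*(-4) = 12
  e3: v1*b13 + v2*b23 = (2)*(-2) + (1)*(-4) = -8
Trivector part <vB>_3:
  e123: v1*b23 - v2*b13 + v3*b12 = (2)*(-4) - (1)*(-2) + (1)*(4) = -2
vB = -2*e1 + 12*e2 - 8*e3 - 2*e123


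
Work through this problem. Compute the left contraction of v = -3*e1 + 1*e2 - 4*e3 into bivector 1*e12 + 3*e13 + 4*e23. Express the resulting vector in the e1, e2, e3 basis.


Left contraction v _| B = <vB>_1 (grade-1 part of the geometric product vB).
Using e1_|e12 = e2, e2_|e12 = -e1, e1_|e13 = e3, e3_|e13 = -e1, e2_|e23 = e3, e3_|e23 = -e2:
e1 coeff: -v2*b12 - v3*b13 = -(1)*(1) - (-4)*(3) = 11
e2 coeff: v1*b12 - v3*b23 = (-3)*(1) - (-4)*(4) = 13
e3 coeff: v1*b13 + v2*b23 = (-3)*(3) + (1)*(4) = -5
v _| B = 11*e1 + 13*e2 - 5*e3


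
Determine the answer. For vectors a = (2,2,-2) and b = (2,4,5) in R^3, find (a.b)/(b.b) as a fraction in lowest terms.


Projection coefficient = (a . b) / (b . b)
a . b = 2*2 + 2*4 + (-2)*5
= 4 + 8 + (-10) = 2
b . b = 2^2 + 4^2 + 5^2
= 4 + 16 + 25 = 45
Coefficient = 2/45
In lowest terms: 2/45


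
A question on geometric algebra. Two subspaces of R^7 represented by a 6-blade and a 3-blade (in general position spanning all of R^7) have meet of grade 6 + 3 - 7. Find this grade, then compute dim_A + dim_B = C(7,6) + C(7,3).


Meet grade = grade(A) + grade(B) - n
= 6 + 3 - 7 = 2
C(7,6) = 7
C(7,3) = 35
dim_A + dim_B = 7 + 35 = 42


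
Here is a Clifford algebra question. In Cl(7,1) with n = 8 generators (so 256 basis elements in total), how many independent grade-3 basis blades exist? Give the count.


Number of grade-k basis blades in Cl(p,q) with n = p + q is C(n, k).
n = 7 + 1 = 8
C(8, 3) = 8! / (3! * 5!)
= 40320 / (6 * 120)
= 56


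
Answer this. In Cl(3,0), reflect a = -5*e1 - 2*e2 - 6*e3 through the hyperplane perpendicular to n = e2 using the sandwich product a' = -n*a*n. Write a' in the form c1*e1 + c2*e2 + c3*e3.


Reflection formula: a' = -n*a*n, with n = e2 (unit vector, n^2 = 1).
For reflection through hyperplane perp to e2:
The component along e2 flips sign, others stay.
a = (-5, -2, -6)
a' = (-5, 2, -6)
a' = -5*e1 + 2*e2 - 6*e3


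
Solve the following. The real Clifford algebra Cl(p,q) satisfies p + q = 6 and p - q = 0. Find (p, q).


We need p + q = 6 and p - q = 0.
Adding: 2p = 6 + 0 = 6, so p = 3.
Then q = 6 - 3 = 3.
(p, q) = (3, 3)


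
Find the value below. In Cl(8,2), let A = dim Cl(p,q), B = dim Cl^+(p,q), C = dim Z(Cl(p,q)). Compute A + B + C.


n = 8 + 2 = 10
Total dim = 2^10 = 1024
Even subalgebra dim = 2^9 = 512
n is even, so center dim = 1
Sum = 1024 + 512 + 1 = 1537


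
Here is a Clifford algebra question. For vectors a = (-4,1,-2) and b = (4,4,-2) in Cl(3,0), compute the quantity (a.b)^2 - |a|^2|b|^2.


a . b = (-4)*4 + 1*4 + (-2)*(-2)
= -16 + 4 + 4 = -8
|a|^2 = (-4)^2 + 1^2 + (-2)^2 = 21
|b|^2 = 4^2 + 4^2 + (-2)^2 = 36
(a.b)^2 = (-8)^2 = 64
|a|^2 * |b|^2 = 21 * 36 = 756
Result = 64 - 756 = -692


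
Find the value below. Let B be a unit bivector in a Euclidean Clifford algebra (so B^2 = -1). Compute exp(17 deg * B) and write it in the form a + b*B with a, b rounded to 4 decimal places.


For a unit bivector B with B^2 = -1, the exponential series gives
e^(theta*B) = cos(theta) + sin(theta)*B (the GA analogue of Euler's formula).
theta = 17 degrees = 0.296706 rad
cos(17 deg) = 0.9563
sin(17 deg) = 0.2924
exp(theta*B) = 0.9563 + 0.2924*B


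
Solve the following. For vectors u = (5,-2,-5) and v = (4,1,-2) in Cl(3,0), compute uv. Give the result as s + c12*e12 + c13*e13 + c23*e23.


In Cl(3,0): e_i^2 = 1, e_ie_j = -e_je_i for i != j.
Scalar part = u . v = 5*4 + (-2)*1 + (-5)*(-2)
= 20 + (-2) + 10 = 28
e12 coeff = 5*1 - (-2)*4 = 5 - (-8) = 13
e13 coeff = 5*(-2) - (-5)*4 = -10 - (-20) = 10
e23 coeff = (-2)*(-2) - (-5)*1 = 4 - (-5) = 9
uv = 28 + 13*e12 + 10*e13 + 9*e23


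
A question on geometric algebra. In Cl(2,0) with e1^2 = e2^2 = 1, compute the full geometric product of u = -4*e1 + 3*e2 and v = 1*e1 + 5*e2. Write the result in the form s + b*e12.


Expand: (-4*e1 + 3*e2)(1*e1 + 5*e2)
= (-4)*1*e1e1 + (-4)*5*e1e2 + 3*1*e2e1 + 3*5*e2e2
Using e1^2 = e2^2 = 1, e2e1 = -e1e2:
Scalar part s = (-4)*1 + 3*5 = -4 + 15 = 11
Bivector part b = (-4)*5 - 3*1 = -20 - 3 = -23
uv = 11 - 23*e12


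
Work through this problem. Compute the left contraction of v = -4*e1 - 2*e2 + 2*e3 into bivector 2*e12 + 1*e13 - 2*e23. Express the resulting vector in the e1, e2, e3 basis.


Left contraction v _| B = <vB>_1 (grade-1 part of the geometric product vB).
Using e1_|e12 = e2, e2_|e12 = -e1, e1_|e13 = e3, e3_|e13 = -e1, e2_|e23 = e3, e3_|e23 = -e2:
e1 coeff: -v2*b12 - v3*b13 = -(-2)*(2) - (2)*(1) = 2
e2 coeff: v1*b12 - v3*b23 = (-4)*(2) - (2)*(-2) = -4
e3 coeff: v1*b13 + v2*b23 = (-4)*(1) + (-2)*(-2) = 0
v _| B = 2*e1 - 4*e2 + 0*e3


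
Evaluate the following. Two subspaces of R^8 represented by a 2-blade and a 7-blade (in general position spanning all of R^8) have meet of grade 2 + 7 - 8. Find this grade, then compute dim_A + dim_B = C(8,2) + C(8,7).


Meet grade = grade(A) + grade(B) - n
= 2 + 7 - 8 = 1
C(8,2) = 28
C(8,7) = 8
dim_A + dim_B = 28 + 8 = 36


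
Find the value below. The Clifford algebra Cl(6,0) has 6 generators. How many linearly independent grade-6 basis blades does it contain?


Number of grade-k basis blades in Cl(p,q) with n = p + q is C(n, k).
n = 6 + 0 = 6
C(6, 6) = 6! / (6! * 0!)
= 720 / (720 * 1)
= 1


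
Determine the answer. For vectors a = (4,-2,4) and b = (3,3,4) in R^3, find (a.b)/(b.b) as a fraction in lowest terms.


Projection coefficient = (a . b) / (b . b)
a . b = 4*3 + (-2)*3 + 4*4
= 12 + (-6) + 16 = 22
b . b = 3^2 + 3^2 + 4^2
= 9 + 9 + 16 = 34
Coefficient = 22/34
In lowest terms: 11/17


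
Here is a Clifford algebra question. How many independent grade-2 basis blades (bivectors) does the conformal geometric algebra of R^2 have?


The conformal model of R^2 uses Cl(3,1) with m = 2 + 2 = 4 generators.
Number of grade-2 blades = C(m, 2) = C(4, 2)
= 4*3/2 = 6


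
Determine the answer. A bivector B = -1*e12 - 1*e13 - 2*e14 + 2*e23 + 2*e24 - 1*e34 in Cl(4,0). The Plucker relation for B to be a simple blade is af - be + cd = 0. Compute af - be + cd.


Plucker relation: af - be + cd
a*f = (-1)*(-1) = 1
b*e = (-1)*2 = -2
c*d = (-2)*2 = -4
af - be + cd = 1 - (-2) + (-4)
= -1


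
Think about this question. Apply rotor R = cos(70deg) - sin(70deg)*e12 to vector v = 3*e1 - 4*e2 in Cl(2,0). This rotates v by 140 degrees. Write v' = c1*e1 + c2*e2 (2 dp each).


Rotor R = cos(70deg) - sin(70deg)*e12
Rotation angle theta = 2 * 70 = 140 degrees
v' = R*v*~R rotates v by theta.
cos(140deg) = -0.7660, sin(140deg) = 0.6428
v'_1 = 3*cos(140deg) - (-4)*sin(140deg)
= 3*(-0.7660) - (-4)*0.6428
= 0.27
v'_2 = 3*sin(140deg) + (-4)*cos(140deg)
= 3*0.6428 + (-4)*(-0.7660)
= 4.99
v' = 0.27*e1 + 4.99*e2


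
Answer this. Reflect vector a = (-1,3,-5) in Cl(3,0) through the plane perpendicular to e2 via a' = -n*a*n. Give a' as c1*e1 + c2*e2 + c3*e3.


Reflection formula: a' = -n*a*n, with n = e2 (unit vector, n^2 = 1).
For reflection through hyperplane perp to e2:
The component along e2 flips sign, others stay.
a = (-1, 3, -5)
a' = (-1, -3, -5)
a' = -1*e1 - 3*e2 - 5*e3


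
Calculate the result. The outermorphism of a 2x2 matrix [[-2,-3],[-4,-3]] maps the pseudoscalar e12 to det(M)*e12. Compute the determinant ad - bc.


The outermorphism of a linear map f sends e1^e2 to f(e1)^f(e2).
f(e1) = -2*e1 - 4*e2
f(e2) = -3*e1 - 3*e2
f(e1) ^ f(e2) = (-2*e1 - 4*e2) ^ (-3*e1 - 3*e2)
= (-2)*(-3)*e12 + (-4)*(-3)*e21
= (6 - 12)*e12
= -6*e12
Coefficient = -6


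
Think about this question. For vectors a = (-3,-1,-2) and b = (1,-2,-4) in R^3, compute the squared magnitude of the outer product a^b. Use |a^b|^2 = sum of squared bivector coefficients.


a wedge b = (a1*b2 - a2*b1)*e12 + (a1*b3 - a3*b1)*e13 + (a2*b3 - a3*b2)*e23
e12 coeff: (-3)*(-2) - (-1)*1 = 6 - (-1) = 7
e13 coeff: (-3)*(-4) - (-2)*1 = 12 - (-2) = 14
e23 coeff: (-1)*(-4) - (-2)*(-2) = 4 - 4 = 0
|a wedge b|^2 = 7^2 + 14^2 + 0^2
= 49 + 196 + 0
= 245


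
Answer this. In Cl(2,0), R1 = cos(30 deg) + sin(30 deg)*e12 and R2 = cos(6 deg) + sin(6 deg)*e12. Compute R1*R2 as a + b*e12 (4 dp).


Same-plane rotors commute and their half-angles add:
R1*R2 = cos(a1 + a2) + sin(a1 + a2)*e12.
a1 + a2 = 30 + 6 = 36 deg
cos(36 deg) = 0.8090
sin(36 deg) = 0.5878
R1*R2 = 0.8090 + 0.5878*e12


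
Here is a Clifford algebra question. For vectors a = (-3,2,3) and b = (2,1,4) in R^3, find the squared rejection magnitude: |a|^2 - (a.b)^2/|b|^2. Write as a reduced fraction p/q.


|a|^2 = (-3)^2 + 2^2 + 3^2 = 22
|b|^2 = 2^2 + 1^2 + 4^2 = 21
a . b = (-3)*2 + 2*1 + 3*4 = 8
(a.b)^2 = 8^2 = 64
|rej|^2 = 22 - 64/21
= (462 - 64)/21
= 398/21
In lowest terms: 398/21


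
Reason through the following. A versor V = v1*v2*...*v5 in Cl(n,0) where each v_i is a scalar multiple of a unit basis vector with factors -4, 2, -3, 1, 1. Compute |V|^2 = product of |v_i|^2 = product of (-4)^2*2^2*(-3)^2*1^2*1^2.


Each vector v_i has |v_i|^2 = s_i^2
Squared scales: (-4)^2 = 16, 2^2 = 4, (-3)^2 = 9, 1^2 = 1, 1^2 = 1
|V|^2 = 16 * 4 * 9 * 1 * 1
= 576


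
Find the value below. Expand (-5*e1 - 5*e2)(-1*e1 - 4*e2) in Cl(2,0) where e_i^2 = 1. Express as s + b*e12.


Expand: (-5*e1 - 5*e2)(-1*e1 - 4*e2)
= (-5)*(-1)*e1e1 + (-5)*(-4)*e1e2 + (-5)*(-1)*e2e1 + (-5)*(-4)*e2e2
Using e1^2 = e2^2 = 1, e2e1 = -e1e2:
Scalar part s = (-5)*(-1) + (-5)*(-4) = 5 + 20 = 25
Bivector part b = (-5)*(-4) - (-5)*(-1) = 20 - 5 = 15
uv = 25 + 15*e12


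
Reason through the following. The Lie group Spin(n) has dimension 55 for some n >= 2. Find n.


dim Spin(n) = dim so(n) = n(n-1)/2.
Solve n(n-1)/2 = 55, i.e. n^2 - n - 110 = 0.
Discriminant = 1 + 8*55 = 441
n = (1 + sqrt(441))/2 = (1 + 21)/2 = 11


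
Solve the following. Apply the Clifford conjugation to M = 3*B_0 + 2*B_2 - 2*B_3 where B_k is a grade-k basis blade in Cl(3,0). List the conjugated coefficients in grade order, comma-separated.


Clifford conjugate sign for grade k: (-1)^(k(k+1)/2)
Grade 0: (-1)^(0*1/2) = (-1)^0 = 1, coeff 3 -> 3
Grade 2: (-1)^(2*3/2) = (-1)^3 = -1, coeff 2 -> -2
Grade 3: (-1)^(3*4/2) = (-1)^6 = 1, coeff -2 -> -2
Conjugated coefficients: 3, -2, -2


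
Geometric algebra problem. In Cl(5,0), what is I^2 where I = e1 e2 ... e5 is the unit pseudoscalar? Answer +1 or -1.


The pseudoscalar I = e1...e_n (product of all n generators) of Cl(p,q) satisfies I^2 = (-1)^(q + n(n-1)/2).
p = 5, q = 0, n = p + q = 5
n(n-1)/2 = 5 * 4 / 2 = 10
Exponent = q + n(n-1)/2 = 0 + 10 = 10
I^2 = (-1)^10 = +1


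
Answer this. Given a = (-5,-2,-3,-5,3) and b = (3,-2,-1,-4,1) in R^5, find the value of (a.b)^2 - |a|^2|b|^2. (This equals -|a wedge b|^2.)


a . b = (-5)*3 + (-2)*(-2) + (-3)*(-1) + (-5)*(-4) + 3*1
= -15 + 4 + 3 + 20 + 3 = 15
|a|^2 = (-5)^2 + (-2)^2 + (-3)^2 + (-5)^2 + 3^2 = 72
|b|^2 = 3^2 + (-2)^2 + (-1)^2 + (-4)^2 + 1^2 = 31
(a.b)^2 = 15^2 = 225
|a|^2 * |b|^2 = 72 * 31 = 2232
Result = 225 - 2232 = -2007


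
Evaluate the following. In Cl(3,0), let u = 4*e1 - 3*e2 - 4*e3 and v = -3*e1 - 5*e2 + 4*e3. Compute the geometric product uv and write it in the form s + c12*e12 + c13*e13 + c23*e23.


In Cl(3,0): e_i^2 = 1, e_ie_j = -e_je_i for i != j.
Scalar part = u . v = 4*(-3) + (-3)*(-5) + (-4)*4
= -12 + 15 + (-16) = -13
e12 coeff = 4*(-5) - (-3)*(-3) = -20 - 9 = -29
e13 coeff = 4*4 - (-4)*(-3) = 16 - 12 = 4
e23 coeff = (-3)*4 - (-4)*(-5) = -12 - 20 = -32
uv = -13 - 29*e12 + 4*e13 - 32*e23


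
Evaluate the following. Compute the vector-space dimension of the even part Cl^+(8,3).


Even subalgebra dimension = 2^(n-1)
n = 8 + 3 = 11
2^(11 - 1) = 2^10 = 1024
Verification: sum of C(11,k) for even k = 1 + 55 + 330 + 462 + 165 + 11 = 1024
Result = 1024


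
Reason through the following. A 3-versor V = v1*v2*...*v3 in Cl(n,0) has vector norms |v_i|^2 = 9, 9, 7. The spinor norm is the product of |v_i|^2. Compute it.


Spinor norm N(V) = |v1|^2 * |v2|^2 * ... * |v3|^2
= 9 * 9 * 7
Running product: 9, 81, 567
N(V) = 567


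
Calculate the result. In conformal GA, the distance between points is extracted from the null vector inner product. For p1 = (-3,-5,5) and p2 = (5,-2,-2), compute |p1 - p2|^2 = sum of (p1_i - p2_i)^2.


p1 - p2 = (-8, -3, 7)
|p1 - p2|^2 = (-8)^2 + (-3)^2 + 7^2
= 64 + 9 + 49
= 122


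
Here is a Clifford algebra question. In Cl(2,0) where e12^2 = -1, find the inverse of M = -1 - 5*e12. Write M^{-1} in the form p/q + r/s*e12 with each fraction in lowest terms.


M = -1 - 5*e12, where e12^2 = -1.
Since M commutes with its reverse ~M = a - b*e12, M * ~M = a^2 - b^2*e12^2 = a^2 + b^2.
So M^{-1} = ~M / (a^2 + b^2) = (a - b*e12)/(a^2 + b^2).
a^2 + b^2 = 1 + 25 = 26
Scalar part = -1/26 = -1/26
Bivector coeff = 5/26 = 5/26
M^{-1} = -1/26 + 5/26*e12


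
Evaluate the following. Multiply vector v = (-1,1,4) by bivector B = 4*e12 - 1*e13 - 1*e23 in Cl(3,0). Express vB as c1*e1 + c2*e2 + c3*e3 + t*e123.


vB has grade-1 (vector) and grade-3 (trivector) parts: vB = (v _| B) + (v ^ B).
Vector part <vB>_1:
  e1: -v2*b12 - v3*b13 = -(1)*(4) - (4)*(-1) = 0
  e2: v1*b12 - v3*b23 = (-1)*(4) - (4)*(-1) = 0
  e3: v1*b13 + v2*b23 = (-1)*(-1) + (1)*(-1) = 0
Trivector part <vB>_3:
  e123: v1*b23 - v2*b13 + v3*b12 = (-1)*(-1) - (1)*(-1) + (4)*(4) = 18
vB = 0*e1 + 0*e2 + 0*e3 + 18*e123


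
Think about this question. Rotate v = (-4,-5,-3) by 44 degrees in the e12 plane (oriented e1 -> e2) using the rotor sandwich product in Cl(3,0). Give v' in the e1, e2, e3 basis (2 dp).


Rotor R = cos(22deg) - sin(22deg)*e12
Rotation angle theta = 2 * 22 = 44 degrees in the e12 plane (e1 -> e2).
The component perpendicular to the plane (e3) is invariant: v'_3 = v3 = -3.00
cos(44deg) = 0.7193, sin(44deg) = 0.6947
v'_1 = v1*cos(theta) - v2*sin(theta) = -4*0.7193 - (-5)*0.6947 = 0.60
v'_2 = v1*sin(theta) + v2*cos(theta) = -4*0.6947 + (-5)*0.7193 = -6.38
v' = 0.60*e1 - 6.38*e2 - 3.00*e3


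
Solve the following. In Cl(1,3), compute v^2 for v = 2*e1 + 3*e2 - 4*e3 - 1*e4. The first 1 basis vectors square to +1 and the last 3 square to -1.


v^2 = sum of c_i^2 * e_i^2
Positive signature terms (e_i^2 = +1): 2^2 = 4
Negative signature terms (e_j^2 = -1): 3^2 + (-4)^2 + (-1)^2 = 26
v^2 = 4 - 26 = -22


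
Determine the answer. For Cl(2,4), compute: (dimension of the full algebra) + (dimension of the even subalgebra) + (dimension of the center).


n = 2 + 4 = 6
Total dim = 2^6 = 64
Even subalgebra dim = 2^5 = 32
n is even, so center dim = 1
Sum = 64 + 32 + 1 = 97


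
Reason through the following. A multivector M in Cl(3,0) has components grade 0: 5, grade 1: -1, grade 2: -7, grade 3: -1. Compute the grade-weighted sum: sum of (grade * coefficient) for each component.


Grade-weighted sum = sum of grade_k * coefficient_k
0*5 = 0
1*(-1) = -1
2*(-7) = -14
3*(-1) = -3
Total = 0 + (-1) + (-14) + (-3) = -18


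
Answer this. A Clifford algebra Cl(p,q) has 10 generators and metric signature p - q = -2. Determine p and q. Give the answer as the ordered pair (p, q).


We need p + q = 10 and p - q = -2.
Adding: 2p = 10 + (-2) = 8, so p = 4.
Then q = 10 - 4 = 6.
(p, q) = (4, 6)


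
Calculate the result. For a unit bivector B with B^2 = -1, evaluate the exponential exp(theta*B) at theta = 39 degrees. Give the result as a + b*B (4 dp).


For a unit bivector B with B^2 = -1, the exponential series gives
e^(theta*B) = cos(theta) + sin(theta)*B (the GA analogue of Euler's formula).
theta = 39 degrees = 0.680678 rad
cos(39 deg) = 0.7771
sin(39 deg) = 0.6293
exp(theta*B) = 0.7771 + 0.6293*B


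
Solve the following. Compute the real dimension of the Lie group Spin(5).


Spin(n) double-covers SO(n); both have Lie algebra so(n) of dimension n(n-1)/2.
n = 5
n(n-1) = 5 * 4 = 20
dim Spin(5) = 20/2 = 10


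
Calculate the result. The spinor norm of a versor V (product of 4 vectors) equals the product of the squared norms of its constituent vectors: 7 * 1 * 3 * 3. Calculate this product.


Spinor norm N(V) = |v1|^2 * |v2|^2 * ... * |v4|^2
= 7 * 1 * 3 * 3
Running product: 7, 7, 21, 63
N(V) = 63


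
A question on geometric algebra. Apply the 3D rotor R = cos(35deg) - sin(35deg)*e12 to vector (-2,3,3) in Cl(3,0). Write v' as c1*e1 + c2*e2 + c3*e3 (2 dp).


Rotor R = cos(35deg) - sin(35deg)*e12
Rotation angle theta = 2 * 35 = 70 degrees in the e12 plane (e1 -> e2).
The component perpendicular to the plane (e3) is invariant: v'_3 = v3 = 3.00
cos(70deg) = 0.3420, sin(70deg) = 0.9397
v'_1 = v1*cos(theta) - v2*sin(theta) = -2*0.3420 - 3*0.9397 = -3.50
v'_2 = v1*sin(theta) + v2*cos(theta) = -2*0.9397 + 3*0.3420 = -0.85
v' = -3.50*e1 - 0.85*e2 + 3.00*e3


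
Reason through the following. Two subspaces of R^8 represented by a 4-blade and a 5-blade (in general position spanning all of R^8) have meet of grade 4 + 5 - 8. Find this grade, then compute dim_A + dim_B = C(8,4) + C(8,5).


Meet grade = grade(A) + grade(B) - n
= 4 + 5 - 8 = 1
C(8,4) = 70
C(8,5) = 56
dim_A + dim_B = 70 + 56 = 126


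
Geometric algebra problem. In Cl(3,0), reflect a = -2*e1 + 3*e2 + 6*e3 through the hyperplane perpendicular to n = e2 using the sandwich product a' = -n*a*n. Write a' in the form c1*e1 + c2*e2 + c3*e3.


Reflection formula: a' = -n*a*n, with n = e2 (unit vector, n^2 = 1).
For reflection through hyperplane perp to e2:
The component along e2 flips sign, others stay.
a = (-2, 3, 6)
a' = (-2, -3, 6)
a' = -2*e1 - 3*e2 + 6*e3


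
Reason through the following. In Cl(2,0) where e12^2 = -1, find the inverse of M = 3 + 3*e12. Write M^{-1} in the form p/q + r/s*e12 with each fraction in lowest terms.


M = 3 + 3*e12, where e12^2 = -1.
Since M commutes with its reverse ~M = a - b*e12, M * ~M = a^2 - b^2*e12^2 = a^2 + b^2.
So M^{-1} = ~M / (a^2 + b^2) = (a - b*e12)/(a^2 + b^2).
a^2 + b^2 = 9 + 9 = 18
Scalar part = 3/18 = 1/6
Bivector coeff = -3/18 = -1/6
M^{-1} = 1/6 - 1/6*e12


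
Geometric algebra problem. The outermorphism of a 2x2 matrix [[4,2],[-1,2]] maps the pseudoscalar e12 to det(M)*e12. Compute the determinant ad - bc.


The outermorphism of a linear map f sends e1^e2 to f(e1)^f(e2).
f(e1) = 4*e1 - 1*e2
f(e2) = 2*e1 + 2*e2
f(e1) ^ f(e2) = (4*e1 - 1*e2) ^ (2*e1 + 2*e2)
= 4*2*e12 + (-1)*2*e21
= (8 - (-2))*e12
= 10*e12
Coefficient = 10


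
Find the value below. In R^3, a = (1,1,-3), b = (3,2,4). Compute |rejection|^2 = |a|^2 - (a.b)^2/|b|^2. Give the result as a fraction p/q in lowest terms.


|a|^2 = 1^2 + 1^2 + (-3)^2 = 11
|b|^2 = 3^2 + 2^2 + 4^2 = 29
a . b = 1*3 + 1*2 + (-3)*4 = -7
(a.b)^2 = (-7)^2 = 49
|rej|^2 = 11 - 49/29
= (319 - 49)/29
= 270/29
In lowest terms: 270/29


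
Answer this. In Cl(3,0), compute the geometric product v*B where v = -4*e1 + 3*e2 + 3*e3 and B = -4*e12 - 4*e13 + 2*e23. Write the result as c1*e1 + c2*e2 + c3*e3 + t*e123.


vB has grade-1 (vector) and grade-3 (trivector) parts: vB = (v _| B) + (v ^ B).
Vector part <vB>_1:
  e1: -v2*b12 - v3*b13 = -(3)*(-4) - (3)*(-4) = 24
  e2: v1*b12 - v3*b23 = (-4)*(-4) - (3)*(2) = 10
  e3: v1*b13 + v2*b23 = (-4)*(-4) + (3)*(2) = 22
Trivector part <vB>_3:
  e123: v1*b23 - v2*b13 + v3*b12 = (-4)*(2) - (3)*(-4) + (3)*(-4) = -8
vB = 24*e1 + 10*e2 + 22*e3 - 8*e123


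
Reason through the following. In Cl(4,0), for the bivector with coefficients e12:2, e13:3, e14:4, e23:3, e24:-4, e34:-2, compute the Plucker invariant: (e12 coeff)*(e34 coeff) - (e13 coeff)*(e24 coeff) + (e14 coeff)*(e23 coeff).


Plucker relation: af - be + cd
a*f = 2*(-2) = -4
b*e = 3*(-4) = -12
c*d = 4*3 = 12
af - be + cd = -4 - (-12) + 12
= 20


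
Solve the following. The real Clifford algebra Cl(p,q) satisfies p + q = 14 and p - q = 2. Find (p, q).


We need p + q = 14 and p - q = 2.
Adding: 2p = 14 + 2 = 16, so p = 8.
Then q = 14 - 8 = 6.
(p, q) = (8, 6)


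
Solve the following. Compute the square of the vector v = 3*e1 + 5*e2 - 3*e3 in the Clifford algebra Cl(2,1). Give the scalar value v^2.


v^2 = sum of c_i^2 * e_i^2
Positive signature terms (e_i^2 = +1): 3^2 + 5^2 = 34
Negative signature terms (e_j^2 = -1): (-3)^2 = 9
v^2 = 34 - 9 = 25


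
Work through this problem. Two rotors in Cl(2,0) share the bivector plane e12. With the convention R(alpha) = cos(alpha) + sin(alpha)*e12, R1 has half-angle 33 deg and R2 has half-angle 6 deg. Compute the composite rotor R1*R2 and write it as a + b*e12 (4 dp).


Same-plane rotors commute and their half-angles add:
R1*R2 = cos(a1 + a2) + sin(a1 + a2)*e12.
a1 + a2 = 33 + 6 = 39 deg
cos(39 deg) = 0.7771
sin(39 deg) = 0.6293
R1*R2 = 0.7771 + 0.6293*e12


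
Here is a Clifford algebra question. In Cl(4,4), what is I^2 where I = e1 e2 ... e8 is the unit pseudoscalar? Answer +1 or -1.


The pseudoscalar I = e1...e_n (product of all n generators) of Cl(p,q) satisfies I^2 = (-1)^(q + n(n-1)/2).
p = 4, q = 4, n = p + q = 8
n(n-1)/2 = 8 * 7 / 2 = 28
Exponent = q + n(n-1)/2 = 4 + 28 = 32
I^2 = (-1)^32 = +1


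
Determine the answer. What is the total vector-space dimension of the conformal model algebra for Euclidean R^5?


The conformal model of R^5 uses Cl(6,1): the 5 Euclidean generators plus two extra orthogonal generators e+ (e+^2 = +1) and e- (e-^2 = -1), from which the null vectors e0, einf are built.
Number of generators m = 5 + 2 = 7.
dim Cl(p,q) = 2^m = 2^7 = 128


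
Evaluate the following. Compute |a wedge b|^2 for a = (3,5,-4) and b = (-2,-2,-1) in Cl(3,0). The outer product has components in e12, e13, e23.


a wedge b = (a1*b2 - a2*b1)*e12 + (a1*b3 - a3*b1)*e13 + (a2*b3 - a3*b2)*e23
e12 coeff: 3*(-2) - 5*(-2) = -6 - (-10) = 4
e13 coeff: 3*(-1) - (-4)*(-2) = -3 - 8 = -11
e23 coeff: 5*(-1) - (-4)*(-2) = -5 - 8 = -13
|a wedge b|^2 = 4^2 + (-11)^2 + (-13)^2
= 16 + 121 + 169
= 306


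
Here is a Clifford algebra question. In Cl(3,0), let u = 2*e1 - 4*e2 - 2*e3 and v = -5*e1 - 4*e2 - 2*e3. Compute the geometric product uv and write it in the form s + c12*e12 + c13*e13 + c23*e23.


In Cl(3,0): e_i^2 = 1, e_ie_j = -e_je_i for i != j.
Scalar part = u . v = 2*(-5) + (-4)*(-4) + (-2)*(-2)
= -10 + 16 + 4 = 10
e12 coeff = 2*(-4) - (-4)*(-5) = -8 - 20 = -28
e13 coeff = 2*(-2) - (-2)*(-5) = -4 - 10 = -14
e23 coeff = (-4)*(-2) - (-2)*(-4) = 8 - 8 = 0
uv = 10 - 28*e12 - 14*e13 + 0*e23


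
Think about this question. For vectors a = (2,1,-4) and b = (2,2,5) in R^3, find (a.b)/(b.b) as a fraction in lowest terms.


Projection coefficient = (a . b) / (b . b)
a . b = 2*2 + 1*2 + (-4)*5
= 4 + 2 + (-20) = -14
b . b = 2^2 + 2^2 + 5^2
= 4 + 4 + 25 = 33
Coefficient = -14/33
In lowest terms: -14/33


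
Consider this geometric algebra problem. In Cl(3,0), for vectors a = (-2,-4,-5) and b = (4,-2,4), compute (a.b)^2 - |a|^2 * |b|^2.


a . b = (-2)*4 + (-4)*(-2) + (-5)*4
= -8 + 8 + (-20) = -20
|a|^2 = (-2)^2 + (-4)^2 + (-5)^2 = 45
|b|^2 = 4^2 + (-2)^2 + 4^2 = 36
(a.b)^2 = (-20)^2 = 400
|a|^2 * |b|^2 = 45 * 36 = 1620
Result = 400 - 1620 = -1220


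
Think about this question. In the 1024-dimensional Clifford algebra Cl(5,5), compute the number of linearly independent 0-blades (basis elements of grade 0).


Number of grade-k basis blades in Cl(p,q) with n = p + q is C(n, k).
n = 5 + 5 = 10
C(10, 0) = 10! / (0! * 10!)
= 3628800 / (1 * 3628800)
= 1


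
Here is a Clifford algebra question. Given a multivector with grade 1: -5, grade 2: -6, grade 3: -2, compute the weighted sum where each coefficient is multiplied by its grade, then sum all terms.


Grade-weighted sum = sum of grade_k * coefficient_k
1*(-5) = -5
2*(-6) = -12
3*(-2) = -6
Total = -5 + (-12) + (-6) = -23


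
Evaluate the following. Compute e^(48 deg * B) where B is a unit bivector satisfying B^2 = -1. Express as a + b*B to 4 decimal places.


For a unit bivector B with B^2 = -1, the exponential series gives
e^(theta*B) = cos(theta) + sin(theta)*B (the GA analogue of Euler's formula).
theta = 48 degrees = 0.837758 rad
cos(48 deg) = 0.6691
sin(48 deg) = 0.7431
exp(theta*B) = 0.6691 + 0.7431*B


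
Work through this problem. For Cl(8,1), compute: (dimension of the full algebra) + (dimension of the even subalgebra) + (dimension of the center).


n = 8 + 1 = 9
Total dim = 2^9 = 512
Even subalgebra dim = 2^8 = 256
n is odd, so center dim = 2
Sum = 512 + 256 + 2 = 770


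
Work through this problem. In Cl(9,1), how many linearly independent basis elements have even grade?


Even subalgebra dimension = 2^(n-1)
n = 9 + 1 = 10
2^(10 - 1) = 2^9 = 512
Verification: sum of C(10,k) for even k = 1 + 45 + 210 + 210 + 45 + 1 = 512
Result = 512


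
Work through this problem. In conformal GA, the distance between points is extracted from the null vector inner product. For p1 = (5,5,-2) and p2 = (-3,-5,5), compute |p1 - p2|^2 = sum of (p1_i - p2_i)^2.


p1 - p2 = (8, 10, -7)
|p1 - p2|^2 = 8^2 + 10^2 + (-7)^2
= 64 + 100 + 49
= 213


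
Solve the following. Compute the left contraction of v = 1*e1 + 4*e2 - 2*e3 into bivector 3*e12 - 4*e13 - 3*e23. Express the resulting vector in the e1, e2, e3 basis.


Left contraction v _| B = <vB>_1 (grade-1 part of the geometric product vB).
Using e1_|e12 = e2, e2_|e12 = -e1, e1_|e13 = e3, e3_|e13 = -e1, e2_|e23 = e3, e3_|e23 = -e2:
e1 coeff: -v2*b12 - v3*b13 = -(4)*(3) - (-2)*(-4) = -20
e2 coeff: v1*b12 - v3*b23 = (1)*(3) - (-2)*(-3) = -3
e3 coeff: v1*b13 + v2*b23 = (1)*(-4) + (4)*(-3) = -16
v _| B = -20*e1 - 3*e2 - 16*e3


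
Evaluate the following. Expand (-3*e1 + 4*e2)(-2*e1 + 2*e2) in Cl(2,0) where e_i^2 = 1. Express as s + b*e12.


Expand: (-3*e1 + 4*e2)(-2*e1 + 2*e2)
= (-3)*(-2)*e1e1 + (-3)*2*e1e2 + 4*(-2)*e2e1 + 4*2*e2e2
Using e1^2 = e2^2 = 1, e2e1 = -e1e2:
Scalar part s = (-3)*(-2) + 4*2 = 6 + 8 = 14
Bivector part b = (-3)*2 - 4*(-2) = -6 - (-8) = 2
uv = 14 + 2*e12


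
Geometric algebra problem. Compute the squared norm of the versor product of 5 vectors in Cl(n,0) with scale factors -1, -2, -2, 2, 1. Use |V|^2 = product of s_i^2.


Each vector v_i has |v_i|^2 = s_i^2
Squared scales: (-1)^2 = 1, (-2)^2 = 4, (-2)^2 = 4, 2^2 = 4, 1^2 = 1
|V|^2 = 1 * 4 * 4 * 4 * 1
= 64


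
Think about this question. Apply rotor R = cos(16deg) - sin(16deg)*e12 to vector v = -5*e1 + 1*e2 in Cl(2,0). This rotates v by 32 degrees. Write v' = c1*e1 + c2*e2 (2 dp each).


Rotor R = cos(16deg) - sin(16deg)*e12
Rotation angle theta = 2 * 16 = 32 degrees
v' = R*v*~R rotates v by theta.
cos(32deg) = 0.8480, sin(32deg) = 0.5299
v'_1 = -5*cos(32deg) - 1*sin(32deg)
= -5*0.8480 - 1*0.5299
= -4.77
v'_2 = -5*sin(32deg) + 1*cos(32deg)
= -5*0.5299 + 1*0.8480
= -1.80
v' = -4.77*e1 - 1.80*e2


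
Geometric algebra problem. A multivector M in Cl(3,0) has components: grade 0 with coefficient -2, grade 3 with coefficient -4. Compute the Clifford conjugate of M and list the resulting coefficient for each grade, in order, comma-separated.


Clifford conjugate sign for grade k: (-1)^(k(k+1)/2)
Grade 0: (-1)^(0*1/2) = (-1)^0 = 1, coeff -2 -> -2
Grade 3: (-1)^(3*4/2) = (-1)^6 = 1, coeff -4 -> -4
Conjugated coefficients: -2, -4


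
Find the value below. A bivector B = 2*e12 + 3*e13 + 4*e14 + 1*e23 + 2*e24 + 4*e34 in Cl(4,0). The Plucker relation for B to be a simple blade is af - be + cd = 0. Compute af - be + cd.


Plucker relation: af - be + cd
a*f = 2*4 = 8
b*e = 3*2 = 6
c*d = 4*1 = 4
af - be + cd = 8 - 6 + 4
= 6


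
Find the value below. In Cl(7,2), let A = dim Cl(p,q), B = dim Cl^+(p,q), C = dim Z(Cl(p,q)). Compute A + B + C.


n = 7 + 2 = 9
Total dim = 2^9 = 512
Even subalgebra dim = 2^8 = 256
n is odd, so center dim = 2
Sum = 512 + 256 + 2 = 770


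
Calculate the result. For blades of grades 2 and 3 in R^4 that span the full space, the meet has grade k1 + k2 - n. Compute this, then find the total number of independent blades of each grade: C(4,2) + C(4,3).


Meet grade = grade(A) + grade(B) - n
= 2 + 3 - 4 = 1
C(4,2) = 6
C(4,3) = 4
dim_A + dim_B = 6 + 4 = 10


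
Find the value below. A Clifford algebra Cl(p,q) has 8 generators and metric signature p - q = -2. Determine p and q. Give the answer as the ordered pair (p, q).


We need p + q = 8 and p - q = -2.
Adding: 2p = 8 + (-2) = 6, so p = 3.
Then q = 8 - 3 = 5.
(p, q) = (3, 5)


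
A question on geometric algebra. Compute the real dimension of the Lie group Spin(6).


Spin(n) double-covers SO(n); both have Lie algebra so(n) of dimension n(n-1)/2.
n = 6
n(n-1) = 6 * 5 = 30
dim Spin(6) = 30/2 = 15


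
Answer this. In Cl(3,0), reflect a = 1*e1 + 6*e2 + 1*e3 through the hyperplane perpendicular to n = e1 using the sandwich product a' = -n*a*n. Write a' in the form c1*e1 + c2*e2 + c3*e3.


Reflection formula: a' = -n*a*n, with n = e1 (unit vector, n^2 = 1).
For reflection through hyperplane perp to e1:
The component along e1 flips sign, others stay.
a = (1, 6, 1)
a' = (-1, 6, 1)
a' = -1*e1 + 6*e2 + 1*e3


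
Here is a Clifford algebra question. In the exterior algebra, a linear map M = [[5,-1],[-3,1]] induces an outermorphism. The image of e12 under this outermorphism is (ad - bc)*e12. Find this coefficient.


The outermorphism of a linear map f sends e1^e2 to f(e1)^f(e2).
f(e1) = 5*e1 - 3*e2
f(e2) = -1*e1 + 1*e2
f(e1) ^ f(e2) = (5*e1 - 3*e2) ^ (-1*e1 + 1*e2)
= 5*1*e12 + (-3)*(-1)*e21
= (5 - 3)*e12
= 2*e12
Coefficient = 2


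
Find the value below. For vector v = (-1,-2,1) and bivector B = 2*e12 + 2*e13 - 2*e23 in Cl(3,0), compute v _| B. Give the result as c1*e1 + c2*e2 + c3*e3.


Left contraction v _| B = <vB>_1 (grade-1 part of the geometric product vB).
Using e1_|e12 = e2, e2_|e12 = -e1, e1_|e13 = e3, e3_|e13 = -e1, e2_|e23 = e3, e3_|e23 = -e2:
e1 coeff: -v2*b12 - v3*b13 = -(-2)*(2) - (1)*(2) = 2
e2 coeff: v1*b12 - v3*b23 = (-1)*(2) - (1)*(-2) = 0
e3 coeff: v1*b13 + v2*b23 = (-1)*(2) + (-2)*(-2) = 2
v _| B = 2*e1 + 0*e2 + 2*e3


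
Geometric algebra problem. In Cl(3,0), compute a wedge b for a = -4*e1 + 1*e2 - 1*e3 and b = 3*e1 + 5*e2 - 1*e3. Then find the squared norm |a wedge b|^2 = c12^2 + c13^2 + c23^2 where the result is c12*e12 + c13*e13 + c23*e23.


a wedge b = (a1*b2 - a2*b1)*e12 + (a1*b3 - a3*b1)*e13 + (a2*b3 - a3*b2)*e23
e12 coeff: (-4)*5 - 1*3 = -20 - 3 = -23
e13 coeff: (-4)*(-1) - (-1)*3 = 4 - (-3) = 7
e23 coeff: 1*(-1) - (-1)*5 = -1 - (-5) = 4
|a wedge b|^2 = (-23)^2 + 7^2 + 4^2
= 529 + 49 + 16
= 594


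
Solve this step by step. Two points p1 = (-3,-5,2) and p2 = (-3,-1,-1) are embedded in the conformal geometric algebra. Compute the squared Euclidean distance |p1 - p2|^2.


p1 - p2 = (0, -4, 3)
|p1 - p2|^2 = 0^2 + (-4)^2 + 3^2
= 0 + 16 + 9
= 25


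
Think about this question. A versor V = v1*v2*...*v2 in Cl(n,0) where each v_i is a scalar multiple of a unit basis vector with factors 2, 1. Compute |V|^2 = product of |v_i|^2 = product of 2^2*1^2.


Each vector v_i has |v_i|^2 = s_i^2
Squared scales: 2^2 = 4, 1^2 = 1
|V|^2 = 4 * 1
= 4


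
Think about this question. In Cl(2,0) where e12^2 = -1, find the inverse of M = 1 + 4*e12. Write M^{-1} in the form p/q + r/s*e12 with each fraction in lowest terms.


M = 1 + 4*e12, where e12^2 = -1.
Since M commutes with its reverse ~M = a - b*e12, M * ~M = a^2 - b^2*e12^2 = a^2 + b^2.
So M^{-1} = ~M / (a^2 + b^2) = (a - b*e12)/(a^2 + b^2).
a^2 + b^2 = 1 + 16 = 17
Scalar part = 1/17 = 1/17
Bivector coeff = -4/17 = -4/17
M^{-1} = 1/17 - 4/17*e12


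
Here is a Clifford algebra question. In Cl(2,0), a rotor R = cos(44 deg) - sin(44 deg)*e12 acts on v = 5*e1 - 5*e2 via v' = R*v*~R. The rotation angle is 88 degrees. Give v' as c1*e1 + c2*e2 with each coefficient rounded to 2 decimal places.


Rotor R = cos(44deg) - sin(44deg)*e12
Rotation angle theta = 2 * 44 = 88 degrees
v' = R*v*~R rotates v by theta.
cos(88deg) = 0.0349, sin(88deg) = 0.9994
v'_1 = 5*cos(88deg) - (-5)*sin(88deg)
= 5*0.0349 - (-5)*0.9994
= 5.17
v'_2 = 5*sin(88deg) + (-5)*cos(88deg)
= 5*0.9994 + (-5)*0.0349
= 4.82
v' = 5.17*e1 + 4.82*e2


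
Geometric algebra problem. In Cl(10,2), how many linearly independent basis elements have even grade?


Even subalgebra dimension = 2^(n-1)
n = 10 + 2 = 12
2^(12 - 1) = 2^11 = 2048
Verification: sum of C(12,k) for even k = 1 + 66 + 495 + 924 + 495 + 66 + 1 = 2048
Result = 2048


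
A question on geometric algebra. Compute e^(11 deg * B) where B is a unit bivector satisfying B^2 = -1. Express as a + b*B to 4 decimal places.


For a unit bivector B with B^2 = -1, the exponential series gives
e^(theta*B) = cos(theta) + sin(theta)*B (the GA analogue of Euler's formula).
theta = 11 degrees = 0.191986 rad
cos(11 deg) = 0.9816
sin(11 deg) = 0.1908
exp(theta*B) = 0.9816 + 0.1908*B


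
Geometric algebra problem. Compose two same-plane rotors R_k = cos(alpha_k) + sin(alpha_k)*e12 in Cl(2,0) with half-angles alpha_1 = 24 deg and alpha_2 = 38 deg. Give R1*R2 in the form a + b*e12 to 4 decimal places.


Same-plane rotors commute and their half-angles add:
R1*R2 = cos(a1 + a2) + sin(a1 + a2)*e12.
a1 + a2 = 24 + 38 = 62 deg
cos(62 deg) = 0.4695
sin(62 deg) = 0.8829
R1*R2 = 0.4695 + 0.8829*e12


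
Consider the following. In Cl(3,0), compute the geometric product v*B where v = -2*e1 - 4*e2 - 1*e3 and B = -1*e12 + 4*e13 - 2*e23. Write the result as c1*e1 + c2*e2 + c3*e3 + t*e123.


vB has grade-1 (vector) and grade-3 (trivector) parts: vB = (v _| B) + (v ^ B).
Vector part <vB>_1:
  e1: -v2*b12 - v3*b13 = -(-4)*(-1) - (-1)*(4) = 0
  e2: v1*b12 - v3*b23 = (-2)*(-1) - (-1)*(-2) = 0
  e3: v1*b13 + v2*b23 = (-2)*(4) + (-4)*(-2) = 0
Trivector part <vB>_3:
  e123: v1*b23 - v2*b13 + v3*b12 = (-2)*(-2) - (-4)*(4) + (-1)*(-1) = 21
vB = 0*e1 + 0*e2 + 0*e3 + 21*e123


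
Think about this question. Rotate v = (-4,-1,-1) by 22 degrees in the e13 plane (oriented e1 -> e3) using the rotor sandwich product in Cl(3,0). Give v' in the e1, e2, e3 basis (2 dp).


Rotor R = cos(11deg) - sin(11deg)*e13
Rotation angle theta = 2 * 11 = 22 degrees in the e13 plane (e1 -> e3).
The component perpendicular to the plane (e2) is invariant: v'_2 = v2 = -1.00
cos(22deg) = 0.9272, sin(22deg) = 0.3746
v'_1 = v1*cos(theta) - v3*sin(theta) = -4*0.9272 - (-1)*0.3746 = -3.33
v'_3 = v1*sin(theta) + v3*cos(theta) = -4*0.3746 + (-1)*0.9272 = -2.43
v' = -3.33*e1 - 1.00*e2 - 2.43*e3


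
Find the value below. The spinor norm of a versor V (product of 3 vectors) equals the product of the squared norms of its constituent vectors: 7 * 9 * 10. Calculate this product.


Spinor norm N(V) = |v1|^2 * |v2|^2 * ... * |v3|^2
= 7 * 9 * 10
Running product: 7, 63, 630
N(V) = 630


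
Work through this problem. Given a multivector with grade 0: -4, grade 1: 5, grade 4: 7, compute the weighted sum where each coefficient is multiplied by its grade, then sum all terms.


Grade-weighted sum = sum of grade_k * coefficient_k
0*(-4) = 0
1*5 = 5
4*7 = 28
Total = 0 + 5 + 28 = 33


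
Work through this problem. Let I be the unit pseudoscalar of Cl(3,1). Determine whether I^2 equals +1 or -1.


The pseudoscalar I = e1...e_n (product of all n generators) of Cl(p,q) satisfies I^2 = (-1)^(q + n(n-1)/2).
p = 3, q = 1, n = p + q = 4
n(n-1)/2 = 4 * 3 / 2 = 6
Exponent = q + n(n-1)/2 = 1 + 6 = 7
I^2 = (-1)^7 = -1


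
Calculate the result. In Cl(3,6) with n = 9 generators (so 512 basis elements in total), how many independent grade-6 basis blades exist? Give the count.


Number of grade-k basis blades in Cl(p,q) with n = p + q is C(n, k).
n = 3 + 6 = 9
C(9, 6) = 9! / (6! * 3!)
= 362880 / (720 * 6)
= 84


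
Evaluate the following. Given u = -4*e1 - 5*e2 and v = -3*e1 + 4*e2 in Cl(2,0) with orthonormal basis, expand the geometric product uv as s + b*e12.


Expand: (-4*e1 - 5*e2)(-3*e1 + 4*e2)
= (-4)*(-3)*e1e1 + (-4)*4*e1e2 + (-5)*(-3)*e2e1 + (-5)*4*e2e2
Using e1^2 = e2^2 = 1, e2e1 = -e1e2:
Scalar part s = (-4)*(-3) + (-5)*4 = 12 + (-20) = -8
Bivector part b = (-4)*4 - (-5)*(-3) = -16 - 15 = -31
uv = -8 - 31*e12


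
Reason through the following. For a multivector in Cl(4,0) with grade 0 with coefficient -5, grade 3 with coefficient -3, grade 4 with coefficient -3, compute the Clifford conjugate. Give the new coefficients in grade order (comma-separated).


Clifford conjugate sign for grade k: (-1)^(k(k+1)/2)
Grade 0: (-1)^(0*1/2) = (-1)^0 = 1, coeff -5 -> -5
Grade 3: (-1)^(3*4/2) = (-1)^6 = 1, coeff -3 -> -3
Grade 4: (-1)^(4*5/2) = (-1)^10 = 1, coeff -3 -> -3
Conjugated coefficients: -5, -3, -3


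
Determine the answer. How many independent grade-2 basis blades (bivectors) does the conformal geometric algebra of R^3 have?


The conformal model of R^3 uses Cl(4,1) with m = 3 + 2 = 5 generators.
Number of grade-2 blades = C(m, 2) = C(5, 2)
= 5*4/2 = 10


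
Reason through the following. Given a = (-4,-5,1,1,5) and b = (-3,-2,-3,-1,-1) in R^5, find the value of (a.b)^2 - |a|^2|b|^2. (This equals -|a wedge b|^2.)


a . b = (-4)*(-3) + (-5)*(-2) + 1*(-3) + 1*(-1) + 5*(-1)
= 12 + 10 + (-3) + (-1) + (-5) = 13
|a|^2 = (-4)^2 + (-5)^2 + 1^2 + 1^2 + 5^2 = 68
|b|^2 = (-3)^2 + (-2)^2 + (-3)^2 + (-1)^2 + (-1)^2 = 24
(a.b)^2 = 13^2 = 169
|a|^2 * |b|^2 = 68 * 24 = 1632
Result = 169 - 1632 = -1463


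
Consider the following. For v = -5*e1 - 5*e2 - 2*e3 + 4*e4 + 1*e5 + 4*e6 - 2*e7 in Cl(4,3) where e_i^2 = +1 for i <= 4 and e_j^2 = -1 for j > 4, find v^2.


v^2 = sum of c_i^2 * e_i^2
Positive signature terms (e_i^2 = +1): (-5)^2 + (-5)^2 + (-2)^2 + 4^2 = 70
Negative signature terms (e_j^2 = -1): 1^2 + 4^2 + (-2)^2 = 21
v^2 = 70 - 21 = 49


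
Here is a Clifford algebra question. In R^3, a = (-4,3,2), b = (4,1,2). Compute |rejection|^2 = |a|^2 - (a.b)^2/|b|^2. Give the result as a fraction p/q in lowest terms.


|a|^2 = (-4)^2 + 3^2 + 2^2 = 29
|b|^2 = 4^2 + 1^2 + 2^2 = 21
a . b = (-4)*4 + 3*1 + 2*2 = -9
(a.b)^2 = (-9)^2 = 81
|rej|^2 = 29 - 81/21
= (609 - 81)/21
= 528/21
In lowest terms: 176/7
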